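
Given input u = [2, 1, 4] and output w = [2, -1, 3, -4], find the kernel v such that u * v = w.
Output length 4 = len(u) + len(v) - 1 ⇒ len(v) = 2. Solve v forward using v[k] = (w[k] - Σ_{i≥1} u[i]·v[k-i]) / u[0]: v[0] = w[0] / u[0] = 2 / 2 = 1; v[1] = (w[1] - 1×1) / u[0] = (-1 - 1×1) / 2 = -1. So v = [1, -1]. Forward-check [2, 1, 4] * [1, -1]: w[0] = 2×1 = 2; w[1] = 2×-1 + 1×1 = -1; w[2] = 1×-1 + 4×1 = 3; w[3] = 4×-1 = -4 → [2, -1, 3, -4] ✓

[1, -1]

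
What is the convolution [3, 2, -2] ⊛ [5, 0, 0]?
y[0] = 3×5 = 15; y[1] = 3×0 + 2×5 = 10; y[2] = 3×0 + 2×0 + -2×5 = -10; y[3] = 2×0 + -2×0 = 0; y[4] = -2×0 = 0

[15, 10, -10, 0, 0]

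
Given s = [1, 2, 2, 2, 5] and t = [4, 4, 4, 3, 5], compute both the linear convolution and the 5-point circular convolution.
Linear: y_lin[0] = 1×4 = 4; y_lin[1] = 1×4 + 2×4 = 12; y_lin[2] = 1×4 + 2×4 + 2×4 = 20; y_lin[3] = 1×3 + 2×4 + 2×4 + 2×4 = 27; y_lin[4] = 1×5 + 2×3 + 2×4 + 2×4 + 5×4 = 47; y_lin[5] = 2×5 + 2×3 + 2×4 + 5×4 = 44; y_lin[6] = 2×5 + 2×3 + 5×4 = 36; y_lin[7] = 2×5 + 5×3 = 25; y_lin[8] = 5×5 = 25 → [4, 12, 20, 27, 47, 44, 36, 25, 25]. Circular (length 5): y[0] = 1×4 + 2×5 + 2×3 + 2×4 + 5×4 = 48; y[1] = 1×4 + 2×4 + 2×5 + 2×3 + 5×4 = 48; y[2] = 1×4 + 2×4 + 2×4 + 2×5 + 5×3 = 45; y[3] = 1×3 + 2×4 + 2×4 + 2×4 + 5×5 = 52; y[4] = 1×5 + 2×3 + 2×4 + 2×4 + 5×4 = 47 → [48, 48, 45, 52, 47]

Linear: [4, 12, 20, 27, 47, 44, 36, 25, 25], Circular: [48, 48, 45, 52, 47]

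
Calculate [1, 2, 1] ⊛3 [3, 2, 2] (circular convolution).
Use y[k] = Σ_j s[j]·t[(k-j) mod 3]. y[0] = 1×3 + 2×2 + 1×2 = 9; y[1] = 1×2 + 2×3 + 1×2 = 10; y[2] = 1×2 + 2×2 + 1×3 = 9. Result: [9, 10, 9]

[9, 10, 9]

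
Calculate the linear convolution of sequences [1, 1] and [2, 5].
y[0] = 1×2 = 2; y[1] = 1×5 + 1×2 = 7; y[2] = 1×5 = 5

[2, 7, 5]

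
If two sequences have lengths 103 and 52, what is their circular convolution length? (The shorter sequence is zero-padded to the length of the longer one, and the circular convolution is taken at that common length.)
Circular convolution (zero-padding the shorter input) has length max(m, n) = max(103, 52) = 103

103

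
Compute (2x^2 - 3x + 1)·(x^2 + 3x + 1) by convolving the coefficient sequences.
Ascending coefficients: a = [1, -3, 2], b = [1, 3, 1]. c[0] = 1×1 = 1; c[1] = 1×3 + -3×1 = 0; c[2] = 1×1 + -3×3 + 2×1 = -6; c[3] = -3×1 + 2×3 = 3; c[4] = 2×1 = 2. Result coefficients: [1, 0, -6, 3, 2] → 2x^4 + 3x^3 - 6x^2 + 1

2x^4 + 3x^3 - 6x^2 + 1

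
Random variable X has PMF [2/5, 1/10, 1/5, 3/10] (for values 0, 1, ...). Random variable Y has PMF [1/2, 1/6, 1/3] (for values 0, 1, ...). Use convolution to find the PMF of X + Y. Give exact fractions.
P(X+Y=k) = Σ_i P(X=i)·P(Y=k-i) — a convolution of [2/5, 1/10, 1/5, 3/10] and [1/2, 1/6, 1/3]. P(X+Y=0) = (2/5)×(1/2) = 1/5; P(X+Y=1) = (2/5)×(1/6) + (1/10)×(1/2) = 1/15 + 1/20 = 7/60; P(X+Y=2) = (2/5)×(1/3) + (1/10)×(1/6) + (1/5)×(1/2) = 2/15 + 1/60 + 1/10 = 1/4; P(X+Y=3) = (1/10)×(1/3) + (1/5)×(1/6) + (3/10)×(1/2) = 1/30 + 1/30 + 3/20 = 13/60; P(X+Y=4) = (1/5)×(1/3) + (3/10)×(1/6) = 1/15 + 1/20 = 7/60; P(X+Y=5) = (3/10)×(1/3) = 1/10. PMF: [1/5, 7/60, 1/4, 13/60, 7/60, 1/10] (sums to 1 ✓)

[1/5, 7/60, 1/4, 13/60, 7/60, 1/10]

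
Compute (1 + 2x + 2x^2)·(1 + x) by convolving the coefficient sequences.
Ascending coefficients: a = [1, 2, 2], b = [1, 1]. c[0] = 1×1 = 1; c[1] = 1×1 + 2×1 = 3; c[2] = 2×1 + 2×1 = 4; c[3] = 2×1 = 2. Result coefficients: [1, 3, 4, 2] → 1 + 3x + 4x^2 + 2x^3

1 + 3x + 4x^2 + 2x^3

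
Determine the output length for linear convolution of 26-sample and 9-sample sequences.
Linear/full convolution length: m + n - 1 = 26 + 9 - 1 = 34

34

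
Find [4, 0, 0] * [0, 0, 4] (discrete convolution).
y[0] = 4×0 = 0; y[1] = 4×0 + 0×0 = 0; y[2] = 4×4 + 0×0 + 0×0 = 16; y[3] = 0×4 + 0×0 = 0; y[4] = 0×4 = 0

[0, 0, 16, 0, 0]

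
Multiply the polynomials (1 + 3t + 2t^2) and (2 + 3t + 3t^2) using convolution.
Ascending coefficients: a = [1, 3, 2], b = [2, 3, 3]. c[0] = 1×2 = 2; c[1] = 1×3 + 3×2 = 9; c[2] = 1×3 + 3×3 + 2×2 = 16; c[3] = 3×3 + 2×3 = 15; c[4] = 2×3 = 6. Result coefficients: [2, 9, 16, 15, 6] → 2 + 9t + 16t^2 + 15t^3 + 6t^4

2 + 9t + 16t^2 + 15t^3 + 6t^4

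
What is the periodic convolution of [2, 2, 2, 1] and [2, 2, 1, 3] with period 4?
Use y[k] = Σ_j u[j]·v[(k-j) mod 4]. y[0] = 2×2 + 2×3 + 2×1 + 1×2 = 14; y[1] = 2×2 + 2×2 + 2×3 + 1×1 = 15; y[2] = 2×1 + 2×2 + 2×2 + 1×3 = 13; y[3] = 2×3 + 2×1 + 2×2 + 1×2 = 14. Result: [14, 15, 13, 14]

[14, 15, 13, 14]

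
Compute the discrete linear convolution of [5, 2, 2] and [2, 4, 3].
y[0] = 5×2 = 10; y[1] = 5×4 + 2×2 = 24; y[2] = 5×3 + 2×4 + 2×2 = 27; y[3] = 2×3 + 2×4 = 14; y[4] = 2×3 = 6

[10, 24, 27, 14, 6]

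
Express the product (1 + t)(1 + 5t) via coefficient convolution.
Ascending coefficients: a = [1, 1], b = [1, 5]. c[0] = 1×1 = 1; c[1] = 1×5 + 1×1 = 6; c[2] = 1×5 = 5. Result coefficients: [1, 6, 5] → 1 + 6t + 5t^2

1 + 6t + 5t^2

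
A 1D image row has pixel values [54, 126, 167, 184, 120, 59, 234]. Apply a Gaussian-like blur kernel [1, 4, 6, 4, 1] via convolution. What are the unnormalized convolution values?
Convolve image row [54, 126, 167, 184, 120, 59, 234] with kernel [1, 4, 6, 4, 1]: y[0] = 54×1 = 54; y[1] = 54×4 + 126×1 = 342; y[2] = 54×6 + 126×4 + 167×1 = 995; y[3] = 54×4 + 126×6 + 167×4 + 184×1 = 1824; y[4] = 54×1 + 126×4 + 167×6 + 184×4 + 120×1 = 2416; y[5] = 126×1 + 167×4 + 184×6 + 120×4 + 59×1 = 2437; y[6] = 167×1 + 184×4 + 120×6 + 59×4 + 234×1 = 2093; y[7] = 184×1 + 120×4 + 59×6 + 234×4 = 1954; y[8] = 120×1 + 59×4 + 234×6 = 1760; y[9] = 59×1 + 234×4 = 995; y[10] = 234×1 = 234 → [54, 342, 995, 1824, 2416, 2437, 2093, 1954, 1760, 995, 234]. Normalization factor = sum(kernel) = 16.

[54, 342, 995, 1824, 2416, 2437, 2093, 1954, 1760, 995, 234]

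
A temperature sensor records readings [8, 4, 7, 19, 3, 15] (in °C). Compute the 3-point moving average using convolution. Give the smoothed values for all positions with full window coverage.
3-point moving average kernel = [1, 1, 1]. Apply in 'valid' mode (full window coverage): avg[0] = (8 + 4 + 7) / 3 = 6.33; avg[1] = (4 + 7 + 19) / 3 = 10.0; avg[2] = (7 + 19 + 3) / 3 = 9.67; avg[3] = (19 + 3 + 15) / 3 = 12.33. Smoothed values: [6.33, 10.0, 9.67, 12.33]

[6.33, 10.0, 9.67, 12.33]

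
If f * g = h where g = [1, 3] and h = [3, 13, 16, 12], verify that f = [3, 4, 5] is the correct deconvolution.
Forward-compute [3, 4, 5] * [1, 3]: h[0] = 3×1 = 3; h[1] = 3×3 + 4×1 = 13; h[2] = 4×3 + 5×1 = 17; h[3] = 5×3 = 15 → [3, 13, 17, 15]. Does not match given h = [3, 13, 16, 12].

Not verified. [3, 4, 5] * [1, 3] = [3, 13, 17, 15], which differs from [3, 13, 16, 12] at index 2.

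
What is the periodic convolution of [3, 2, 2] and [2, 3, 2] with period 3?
Use y[k] = Σ_j u[j]·v[(k-j) mod 3]. y[0] = 3×2 + 2×2 + 2×3 = 16; y[1] = 3×3 + 2×2 + 2×2 = 17; y[2] = 3×2 + 2×3 + 2×2 = 16. Result: [16, 17, 16]

[16, 17, 16]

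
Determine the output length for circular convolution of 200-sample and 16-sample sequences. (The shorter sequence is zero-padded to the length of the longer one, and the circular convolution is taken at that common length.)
Circular convolution (zero-padding the shorter input) has length max(m, n) = max(200, 16) = 200

200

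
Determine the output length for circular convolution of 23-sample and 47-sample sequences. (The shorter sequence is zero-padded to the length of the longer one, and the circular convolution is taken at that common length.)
Circular convolution (zero-padding the shorter input) has length max(m, n) = max(23, 47) = 47

47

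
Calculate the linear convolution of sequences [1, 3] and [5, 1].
y[0] = 1×5 = 5; y[1] = 1×1 + 3×5 = 16; y[2] = 3×1 = 3

[5, 16, 3]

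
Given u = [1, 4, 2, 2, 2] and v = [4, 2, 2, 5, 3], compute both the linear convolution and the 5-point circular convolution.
Linear: y_lin[0] = 1×4 = 4; y_lin[1] = 1×2 + 4×4 = 18; y_lin[2] = 1×2 + 4×2 + 2×4 = 18; y_lin[3] = 1×5 + 4×2 + 2×2 + 2×4 = 25; y_lin[4] = 1×3 + 4×5 + 2×2 + 2×2 + 2×4 = 39; y_lin[5] = 4×3 + 2×5 + 2×2 + 2×2 = 30; y_lin[6] = 2×3 + 2×5 + 2×2 = 20; y_lin[7] = 2×3 + 2×5 = 16; y_lin[8] = 2×3 = 6 → [4, 18, 18, 25, 39, 30, 20, 16, 6]. Circular (length 5): y[0] = 1×4 + 4×3 + 2×5 + 2×2 + 2×2 = 34; y[1] = 1×2 + 4×4 + 2×3 + 2×5 + 2×2 = 38; y[2] = 1×2 + 4×2 + 2×4 + 2×3 + 2×5 = 34; y[3] = 1×5 + 4×2 + 2×2 + 2×4 + 2×3 = 31; y[4] = 1×3 + 4×5 + 2×2 + 2×2 + 2×4 = 39 → [34, 38, 34, 31, 39]

Linear: [4, 18, 18, 25, 39, 30, 20, 16, 6], Circular: [34, 38, 34, 31, 39]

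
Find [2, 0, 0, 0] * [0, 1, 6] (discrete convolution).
y[0] = 2×0 = 0; y[1] = 2×1 + 0×0 = 2; y[2] = 2×6 + 0×1 + 0×0 = 12; y[3] = 0×6 + 0×1 + 0×0 = 0; y[4] = 0×6 + 0×1 = 0; y[5] = 0×6 = 0

[0, 2, 12, 0, 0, 0]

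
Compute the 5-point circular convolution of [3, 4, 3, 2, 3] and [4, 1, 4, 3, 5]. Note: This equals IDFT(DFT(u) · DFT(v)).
Either evaluate y[k] = Σ_j u[j]·v[(k-j) mod 5] directly, or use IDFT(DFT(u) · DFT(v)). y[0] = 3×4 + 4×5 + 3×3 + 2×4 + 3×1 = 52; y[1] = 3×1 + 4×4 + 3×5 + 2×3 + 3×4 = 52; y[2] = 3×4 + 4×1 + 3×4 + 2×5 + 3×3 = 47; y[3] = 3×3 + 4×4 + 3×1 + 2×4 + 3×5 = 51; y[4] = 3×5 + 4×3 + 3×4 + 2×1 + 3×4 = 53. Result: [52, 52, 47, 51, 53]

[52, 52, 47, 51, 53]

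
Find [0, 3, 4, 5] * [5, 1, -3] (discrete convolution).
y[0] = 0×5 = 0; y[1] = 0×1 + 3×5 = 15; y[2] = 0×-3 + 3×1 + 4×5 = 23; y[3] = 3×-3 + 4×1 + 5×5 = 20; y[4] = 4×-3 + 5×1 = -7; y[5] = 5×-3 = -15

[0, 15, 23, 20, -7, -15]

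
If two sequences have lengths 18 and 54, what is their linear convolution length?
Linear/full convolution length: m + n - 1 = 18 + 54 - 1 = 71

71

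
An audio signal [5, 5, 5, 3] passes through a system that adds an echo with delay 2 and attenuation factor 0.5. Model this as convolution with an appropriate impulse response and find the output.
Direct-path + delayed-attenuated-path model → impulse response h = [1, 0, 0.5] (1 at lag 0, 0.5 at lag 2). Output y[n] = x[n] + 0.5·x[n - 2] (with x[n] = 0 outside 0..3): y[0] = 5 + 0.5×0 = 5; y[1] = 5 + 0.5×0 = 5; y[2] = 5 + 0.5×5 = 7.5; y[3] = 3 + 0.5×5 = 5.5; y[4] = 0 + 0.5×5 = 2.5; y[5] = 0 + 0.5×3 = 1.5. So y = [5, 5, 7.5, 5.5, 2.5, 1.5]

[5, 5, 7.5, 5.5, 2.5, 1.5]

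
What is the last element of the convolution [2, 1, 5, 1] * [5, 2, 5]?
Use y[k] = Σ_i a[i]·b[k-i] at k=5. y[5] = 1×5 = 5

5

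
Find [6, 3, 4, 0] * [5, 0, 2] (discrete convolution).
y[0] = 6×5 = 30; y[1] = 6×0 + 3×5 = 15; y[2] = 6×2 + 3×0 + 4×5 = 32; y[3] = 3×2 + 4×0 + 0×5 = 6; y[4] = 4×2 + 0×0 = 8; y[5] = 0×2 = 0

[30, 15, 32, 6, 8, 0]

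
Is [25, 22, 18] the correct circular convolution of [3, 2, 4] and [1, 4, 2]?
Recompute circular convolution of [3, 2, 4] and [1, 4, 2]: y[0] = 3×1 + 2×2 + 4×4 = 23; y[1] = 3×4 + 2×1 + 4×2 = 22; y[2] = 3×2 + 2×4 + 4×1 = 18 → [23, 22, 18]. Compare to given [25, 22, 18]: they differ at index 0: given 25, correct 23, so answer: No

No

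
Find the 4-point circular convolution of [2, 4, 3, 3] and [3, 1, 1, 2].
Use y[k] = Σ_j s[j]·t[(k-j) mod 4]. y[0] = 2×3 + 4×2 + 3×1 + 3×1 = 20; y[1] = 2×1 + 4×3 + 3×2 + 3×1 = 23; y[2] = 2×1 + 4×1 + 3×3 + 3×2 = 21; y[3] = 2×2 + 4×1 + 3×1 + 3×3 = 20. Result: [20, 23, 21, 20]

[20, 23, 21, 20]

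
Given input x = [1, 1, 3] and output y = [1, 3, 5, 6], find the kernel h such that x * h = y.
Output length 4 = len(x) + len(h) - 1 ⇒ len(h) = 2. Solve h forward using h[k] = (y[k] - Σ_{i≥1} x[i]·h[k-i]) / x[0]: h[0] = y[0] / x[0] = 1 / 1 = 1; h[1] = (y[1] - 1×1) / x[0] = (3 - 1×1) / 1 = 2. So h = [1, 2]. Forward-check [1, 1, 3] * [1, 2]: y[0] = 1×1 = 1; y[1] = 1×2 + 1×1 = 3; y[2] = 1×2 + 3×1 = 5; y[3] = 3×2 = 6 → [1, 3, 5, 6] ✓

[1, 2]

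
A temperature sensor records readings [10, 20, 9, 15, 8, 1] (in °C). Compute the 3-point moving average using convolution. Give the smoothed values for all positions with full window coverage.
3-point moving average kernel = [1, 1, 1]. Apply in 'valid' mode (full window coverage): avg[0] = (10 + 20 + 9) / 3 = 13.0; avg[1] = (20 + 9 + 15) / 3 = 14.67; avg[2] = (9 + 15 + 8) / 3 = 10.67; avg[3] = (15 + 8 + 1) / 3 = 8.0. Smoothed values: [13.0, 14.67, 10.67, 8.0]

[13.0, 14.67, 10.67, 8.0]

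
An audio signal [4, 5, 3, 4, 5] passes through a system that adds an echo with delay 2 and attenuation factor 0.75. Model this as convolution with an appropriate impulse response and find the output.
Direct-path + delayed-attenuated-path model → impulse response h = [1, 0, 0.75] (1 at lag 0, 0.75 at lag 2). Output y[n] = x[n] + 0.75·x[n - 2] (with x[n] = 0 outside 0..4): y[0] = 4 + 0.75×0 = 4; y[1] = 5 + 0.75×0 = 5; y[2] = 3 + 0.75×4 = 6.0; y[3] = 4 + 0.75×5 = 7.75; y[4] = 5 + 0.75×3 = 7.25; y[5] = 0 + 0.75×4 = 3.0; y[6] = 0 + 0.75×5 = 3.75. So y = [4, 5, 6.0, 7.75, 7.25, 3.0, 3.75]

[4, 5, 6.0, 7.75, 7.25, 3.0, 3.75]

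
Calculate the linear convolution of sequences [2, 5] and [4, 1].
y[0] = 2×4 = 8; y[1] = 2×1 + 5×4 = 22; y[2] = 5×1 = 5

[8, 22, 5]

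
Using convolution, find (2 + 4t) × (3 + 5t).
Ascending coefficients: a = [2, 4], b = [3, 5]. c[0] = 2×3 = 6; c[1] = 2×5 + 4×3 = 22; c[2] = 4×5 = 20. Result coefficients: [6, 22, 20] → 6 + 22t + 20t^2

6 + 22t + 20t^2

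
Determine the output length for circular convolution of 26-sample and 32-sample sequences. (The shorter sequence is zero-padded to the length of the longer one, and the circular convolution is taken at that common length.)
Circular convolution (zero-padding the shorter input) has length max(m, n) = max(26, 32) = 32

32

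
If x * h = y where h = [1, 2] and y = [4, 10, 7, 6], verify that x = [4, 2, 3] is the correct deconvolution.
Forward-compute [4, 2, 3] * [1, 2]: y[0] = 4×1 = 4; y[1] = 4×2 + 2×1 = 10; y[2] = 2×2 + 3×1 = 7; y[3] = 3×2 = 6 → [4, 10, 7, 6]. Matches given y = [4, 10, 7, 6], so verified.

Verified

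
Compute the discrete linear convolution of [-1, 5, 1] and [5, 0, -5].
y[0] = -1×5 = -5; y[1] = -1×0 + 5×5 = 25; y[2] = -1×-5 + 5×0 + 1×5 = 10; y[3] = 5×-5 + 1×0 = -25; y[4] = 1×-5 = -5

[-5, 25, 10, -25, -5]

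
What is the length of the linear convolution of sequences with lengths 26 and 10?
Linear/full convolution length: m + n - 1 = 26 + 10 - 1 = 35

35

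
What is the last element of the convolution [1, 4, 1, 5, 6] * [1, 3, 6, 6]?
Use y[k] = Σ_i a[i]·b[k-i] at k=7. y[7] = 6×6 = 36

36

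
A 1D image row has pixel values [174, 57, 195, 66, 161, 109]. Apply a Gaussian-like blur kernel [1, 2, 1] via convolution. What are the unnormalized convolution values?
Convolve image row [174, 57, 195, 66, 161, 109] with kernel [1, 2, 1]: y[0] = 174×1 = 174; y[1] = 174×2 + 57×1 = 405; y[2] = 174×1 + 57×2 + 195×1 = 483; y[3] = 57×1 + 195×2 + 66×1 = 513; y[4] = 195×1 + 66×2 + 161×1 = 488; y[5] = 66×1 + 161×2 + 109×1 = 497; y[6] = 161×1 + 109×2 = 379; y[7] = 109×1 = 109 → [174, 405, 483, 513, 488, 497, 379, 109]. Normalization factor = sum(kernel) = 4.

[174, 405, 483, 513, 488, 497, 379, 109]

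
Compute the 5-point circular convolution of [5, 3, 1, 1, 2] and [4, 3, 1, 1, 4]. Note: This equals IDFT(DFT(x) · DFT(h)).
Either evaluate y[k] = Σ_j x[j]·h[(k-j) mod 5] directly, or use IDFT(DFT(x) · DFT(h)). y[0] = 5×4 + 3×4 + 1×1 + 1×1 + 2×3 = 40; y[1] = 5×3 + 3×4 + 1×4 + 1×1 + 2×1 = 34; y[2] = 5×1 + 3×3 + 1×4 + 1×4 + 2×1 = 24; y[3] = 5×1 + 3×1 + 1×3 + 1×4 + 2×4 = 23; y[4] = 5×4 + 3×1 + 1×1 + 1×3 + 2×4 = 35. Result: [40, 34, 24, 23, 35]

[40, 34, 24, 23, 35]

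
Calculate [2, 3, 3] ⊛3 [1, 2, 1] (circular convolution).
Use y[k] = Σ_j s[j]·t[(k-j) mod 3]. y[0] = 2×1 + 3×1 + 3×2 = 11; y[1] = 2×2 + 3×1 + 3×1 = 10; y[2] = 2×1 + 3×2 + 3×1 = 11. Result: [11, 10, 11]

[11, 10, 11]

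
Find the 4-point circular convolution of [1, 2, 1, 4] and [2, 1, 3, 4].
Use y[k] = Σ_j s[j]·t[(k-j) mod 4]. y[0] = 1×2 + 2×4 + 1×3 + 4×1 = 17; y[1] = 1×1 + 2×2 + 1×4 + 4×3 = 21; y[2] = 1×3 + 2×1 + 1×2 + 4×4 = 23; y[3] = 1×4 + 2×3 + 1×1 + 4×2 = 19. Result: [17, 21, 23, 19]

[17, 21, 23, 19]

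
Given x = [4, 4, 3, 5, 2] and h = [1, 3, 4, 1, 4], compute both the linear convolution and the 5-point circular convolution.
Linear: y_lin[0] = 4×1 = 4; y_lin[1] = 4×3 + 4×1 = 16; y_lin[2] = 4×4 + 4×3 + 3×1 = 31; y_lin[3] = 4×1 + 4×4 + 3×3 + 5×1 = 34; y_lin[4] = 4×4 + 4×1 + 3×4 + 5×3 + 2×1 = 49; y_lin[5] = 4×4 + 3×1 + 5×4 + 2×3 = 45; y_lin[6] = 3×4 + 5×1 + 2×4 = 25; y_lin[7] = 5×4 + 2×1 = 22; y_lin[8] = 2×4 = 8 → [4, 16, 31, 34, 49, 45, 25, 22, 8]. Circular (length 5): y[0] = 4×1 + 4×4 + 3×1 + 5×4 + 2×3 = 49; y[1] = 4×3 + 4×1 + 3×4 + 5×1 + 2×4 = 41; y[2] = 4×4 + 4×3 + 3×1 + 5×4 + 2×1 = 53; y[3] = 4×1 + 4×4 + 3×3 + 5×1 + 2×4 = 42; y[4] = 4×4 + 4×1 + 3×4 + 5×3 + 2×1 = 49 → [49, 41, 53, 42, 49]

Linear: [4, 16, 31, 34, 49, 45, 25, 22, 8], Circular: [49, 41, 53, 42, 49]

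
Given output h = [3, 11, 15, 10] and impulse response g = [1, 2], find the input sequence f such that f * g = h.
Deconvolve h=[3, 11, 15, 10] by g=[1, 2]. Since g[0]=1, solve forward: f[0] = h[0] / 1 = 3; f[1] = (h[1] - 3×2) / 1 = 5; f[2] = (h[2] - 5×2) / 1 = 5. So f = [3, 5, 5]. Check by forward convolution: h[0] = 3×1 = 3; h[1] = 3×2 + 5×1 = 11; h[2] = 5×2 + 5×1 = 15; h[3] = 5×2 = 10

[3, 5, 5]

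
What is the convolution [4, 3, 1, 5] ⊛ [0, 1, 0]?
y[0] = 4×0 = 0; y[1] = 4×1 + 3×0 = 4; y[2] = 4×0 + 3×1 + 1×0 = 3; y[3] = 3×0 + 1×1 + 5×0 = 1; y[4] = 1×0 + 5×1 = 5; y[5] = 5×0 = 0

[0, 4, 3, 1, 5, 0]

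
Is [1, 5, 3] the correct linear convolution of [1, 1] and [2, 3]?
Recompute linear convolution of [1, 1] and [2, 3]: y[0] = 1×2 = 2; y[1] = 1×3 + 1×2 = 5; y[2] = 1×3 = 3 → [2, 5, 3]. Compare to given [1, 5, 3]: they differ at index 0: given 1, correct 2, so answer: No

No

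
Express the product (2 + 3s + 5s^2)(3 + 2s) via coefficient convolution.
Ascending coefficients: a = [2, 3, 5], b = [3, 2]. c[0] = 2×3 = 6; c[1] = 2×2 + 3×3 = 13; c[2] = 3×2 + 5×3 = 21; c[3] = 5×2 = 10. Result coefficients: [6, 13, 21, 10] → 6 + 13s + 21s^2 + 10s^3

6 + 13s + 21s^2 + 10s^3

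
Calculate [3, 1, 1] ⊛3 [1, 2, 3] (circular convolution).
Use y[k] = Σ_j a[j]·b[(k-j) mod 3]. y[0] = 3×1 + 1×3 + 1×2 = 8; y[1] = 3×2 + 1×1 + 1×3 = 10; y[2] = 3×3 + 1×2 + 1×1 = 12. Result: [8, 10, 12]

[8, 10, 12]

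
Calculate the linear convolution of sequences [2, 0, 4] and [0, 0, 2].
y[0] = 2×0 = 0; y[1] = 2×0 + 0×0 = 0; y[2] = 2×2 + 0×0 + 4×0 = 4; y[3] = 0×2 + 4×0 = 0; y[4] = 4×2 = 8

[0, 0, 4, 0, 8]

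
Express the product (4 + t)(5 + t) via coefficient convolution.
Ascending coefficients: a = [4, 1], b = [5, 1]. c[0] = 4×5 = 20; c[1] = 4×1 + 1×5 = 9; c[2] = 1×1 = 1. Result coefficients: [20, 9, 1] → 20 + 9t + t^2

20 + 9t + t^2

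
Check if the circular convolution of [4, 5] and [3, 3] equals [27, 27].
Recompute circular convolution of [4, 5] and [3, 3]: y[0] = 4×3 + 5×3 = 27; y[1] = 4×3 + 5×3 = 27 → [27, 27]. Given [27, 27] matches, so answer: Yes

Yes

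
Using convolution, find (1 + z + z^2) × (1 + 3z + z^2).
Ascending coefficients: a = [1, 1, 1], b = [1, 3, 1]. c[0] = 1×1 = 1; c[1] = 1×3 + 1×1 = 4; c[2] = 1×1 + 1×3 + 1×1 = 5; c[3] = 1×1 + 1×3 = 4; c[4] = 1×1 = 1. Result coefficients: [1, 4, 5, 4, 1] → 1 + 4z + 5z^2 + 4z^3 + z^4

1 + 4z + 5z^2 + 4z^3 + z^4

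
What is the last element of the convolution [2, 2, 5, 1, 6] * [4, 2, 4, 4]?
Use y[k] = Σ_i a[i]·b[k-i] at k=7. y[7] = 6×4 = 24

24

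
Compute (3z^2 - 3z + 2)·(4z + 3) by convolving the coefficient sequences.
Ascending coefficients: a = [2, -3, 3], b = [3, 4]. c[0] = 2×3 = 6; c[1] = 2×4 + -3×3 = -1; c[2] = -3×4 + 3×3 = -3; c[3] = 3×4 = 12. Result coefficients: [6, -1, -3, 12] → 12z^3 - 3z^2 - z + 6

12z^3 - 3z^2 - z + 6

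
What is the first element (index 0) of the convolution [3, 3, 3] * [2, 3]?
Use y[k] = Σ_i a[i]·b[k-i] at k=0. y[0] = 3×2 = 6

6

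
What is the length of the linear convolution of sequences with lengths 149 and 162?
Linear/full convolution length: m + n - 1 = 149 + 162 - 1 = 310

310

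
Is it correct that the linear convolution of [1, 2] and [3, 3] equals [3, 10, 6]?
Recompute linear convolution of [1, 2] and [3, 3]: y[0] = 1×3 = 3; y[1] = 1×3 + 2×3 = 9; y[2] = 2×3 = 6 → [3, 9, 6]. Compare to given [3, 10, 6]: they differ at index 1: given 10, correct 9, so answer: No

No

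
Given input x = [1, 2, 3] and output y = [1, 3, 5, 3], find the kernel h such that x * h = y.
Output length 4 = len(x) + len(h) - 1 ⇒ len(h) = 2. Solve h forward using h[k] = (y[k] - Σ_{i≥1} x[i]·h[k-i]) / x[0]: h[0] = y[0] / x[0] = 1 / 1 = 1; h[1] = (y[1] - 2×1) / x[0] = (3 - 2×1) / 1 = 1. So h = [1, 1]. Forward-check [1, 2, 3] * [1, 1]: y[0] = 1×1 = 1; y[1] = 1×1 + 2×1 = 3; y[2] = 2×1 + 3×1 = 5; y[3] = 3×1 = 3 → [1, 3, 5, 3] ✓

[1, 1]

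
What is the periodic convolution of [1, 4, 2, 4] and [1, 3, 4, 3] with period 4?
Use y[k] = Σ_j u[j]·v[(k-j) mod 4]. y[0] = 1×1 + 4×3 + 2×4 + 4×3 = 33; y[1] = 1×3 + 4×1 + 2×3 + 4×4 = 29; y[2] = 1×4 + 4×3 + 2×1 + 4×3 = 30; y[3] = 1×3 + 4×4 + 2×3 + 4×1 = 29. Result: [33, 29, 30, 29]

[33, 29, 30, 29]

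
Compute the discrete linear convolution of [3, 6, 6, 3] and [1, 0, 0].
y[0] = 3×1 = 3; y[1] = 3×0 + 6×1 = 6; y[2] = 3×0 + 6×0 + 6×1 = 6; y[3] = 6×0 + 6×0 + 3×1 = 3; y[4] = 6×0 + 3×0 = 0; y[5] = 3×0 = 0

[3, 6, 6, 3, 0, 0]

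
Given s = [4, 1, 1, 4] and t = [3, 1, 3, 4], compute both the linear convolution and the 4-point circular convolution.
Linear: y_lin[0] = 4×3 = 12; y_lin[1] = 4×1 + 1×3 = 7; y_lin[2] = 4×3 + 1×1 + 1×3 = 16; y_lin[3] = 4×4 + 1×3 + 1×1 + 4×3 = 32; y_lin[4] = 1×4 + 1×3 + 4×1 = 11; y_lin[5] = 1×4 + 4×3 = 16; y_lin[6] = 4×4 = 16 → [12, 7, 16, 32, 11, 16, 16]. Circular (length 4): y[0] = 4×3 + 1×4 + 1×3 + 4×1 = 23; y[1] = 4×1 + 1×3 + 1×4 + 4×3 = 23; y[2] = 4×3 + 1×1 + 1×3 + 4×4 = 32; y[3] = 4×4 + 1×3 + 1×1 + 4×3 = 32 → [23, 23, 32, 32]

Linear: [12, 7, 16, 32, 11, 16, 16], Circular: [23, 23, 32, 32]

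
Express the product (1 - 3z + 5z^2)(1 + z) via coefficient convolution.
Ascending coefficients: a = [1, -3, 5], b = [1, 1]. c[0] = 1×1 = 1; c[1] = 1×1 + -3×1 = -2; c[2] = -3×1 + 5×1 = 2; c[3] = 5×1 = 5. Result coefficients: [1, -2, 2, 5] → 1 - 2z + 2z^2 + 5z^3

1 - 2z + 2z^2 + 5z^3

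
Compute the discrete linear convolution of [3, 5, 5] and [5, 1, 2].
y[0] = 3×5 = 15; y[1] = 3×1 + 5×5 = 28; y[2] = 3×2 + 5×1 + 5×5 = 36; y[3] = 5×2 + 5×1 = 15; y[4] = 5×2 = 10

[15, 28, 36, 15, 10]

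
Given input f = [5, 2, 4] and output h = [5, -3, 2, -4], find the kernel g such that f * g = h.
Output length 4 = len(f) + len(g) - 1 ⇒ len(g) = 2. Solve g forward using g[k] = (h[k] - Σ_{i≥1} f[i]·g[k-i]) / f[0]: g[0] = h[0] / f[0] = 5 / 5 = 1; g[1] = (h[1] - 2×1) / f[0] = (-3 - 2×1) / 5 = -1. So g = [1, -1]. Forward-check [5, 2, 4] * [1, -1]: h[0] = 5×1 = 5; h[1] = 5×-1 + 2×1 = -3; h[2] = 2×-1 + 4×1 = 2; h[3] = 4×-1 = -4 → [5, -3, 2, -4] ✓

[1, -1]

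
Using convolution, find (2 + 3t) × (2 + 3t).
Ascending coefficients: a = [2, 3], b = [2, 3]. c[0] = 2×2 = 4; c[1] = 2×3 + 3×2 = 12; c[2] = 3×3 = 9. Result coefficients: [4, 12, 9] → 4 + 12t + 9t^2

4 + 12t + 9t^2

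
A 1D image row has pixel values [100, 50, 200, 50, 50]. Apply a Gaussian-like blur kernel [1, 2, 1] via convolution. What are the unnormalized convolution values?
Convolve image row [100, 50, 200, 50, 50] with kernel [1, 2, 1]: y[0] = 100×1 = 100; y[1] = 100×2 + 50×1 = 250; y[2] = 100×1 + 50×2 + 200×1 = 400; y[3] = 50×1 + 200×2 + 50×1 = 500; y[4] = 200×1 + 50×2 + 50×1 = 350; y[5] = 50×1 + 50×2 = 150; y[6] = 50×1 = 50 → [100, 250, 400, 500, 350, 150, 50]. Normalization factor = sum(kernel) = 4.

[100, 250, 400, 500, 350, 150, 50]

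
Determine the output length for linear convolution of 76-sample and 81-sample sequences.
Linear/full convolution length: m + n - 1 = 76 + 81 - 1 = 156

156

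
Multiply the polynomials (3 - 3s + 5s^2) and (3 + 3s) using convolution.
Ascending coefficients: a = [3, -3, 5], b = [3, 3]. c[0] = 3×3 = 9; c[1] = 3×3 + -3×3 = 0; c[2] = -3×3 + 5×3 = 6; c[3] = 5×3 = 15. Result coefficients: [9, 0, 6, 15] → 9 + 6s^2 + 15s^3

9 + 6s^2 + 15s^3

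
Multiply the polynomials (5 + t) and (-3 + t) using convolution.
Ascending coefficients: a = [5, 1], b = [-3, 1]. c[0] = 5×-3 = -15; c[1] = 5×1 + 1×-3 = 2; c[2] = 1×1 = 1. Result coefficients: [-15, 2, 1] → -15 + 2t + t^2

-15 + 2t + t^2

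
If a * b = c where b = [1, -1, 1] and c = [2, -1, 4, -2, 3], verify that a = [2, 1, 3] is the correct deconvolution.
Forward-compute [2, 1, 3] * [1, -1, 1]: c[0] = 2×1 = 2; c[1] = 2×-1 + 1×1 = -1; c[2] = 2×1 + 1×-1 + 3×1 = 4; c[3] = 1×1 + 3×-1 = -2; c[4] = 3×1 = 3 → [2, -1, 4, -2, 3]. Matches given c = [2, -1, 4, -2, 3], so verified.

Verified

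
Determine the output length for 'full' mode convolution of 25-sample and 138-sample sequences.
Linear/full convolution length: m + n - 1 = 25 + 138 - 1 = 162

162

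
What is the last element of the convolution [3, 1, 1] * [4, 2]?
Use y[k] = Σ_i a[i]·b[k-i] at k=3. y[3] = 1×2 = 2

2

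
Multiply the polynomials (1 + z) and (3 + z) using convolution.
Ascending coefficients: a = [1, 1], b = [3, 1]. c[0] = 1×3 = 3; c[1] = 1×1 + 1×3 = 4; c[2] = 1×1 = 1. Result coefficients: [3, 4, 1] → 3 + 4z + z^2

3 + 4z + z^2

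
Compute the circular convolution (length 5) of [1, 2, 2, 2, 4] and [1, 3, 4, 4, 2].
Use y[k] = Σ_j a[j]·b[(k-j) mod 5]. y[0] = 1×1 + 2×2 + 2×4 + 2×4 + 4×3 = 33; y[1] = 1×3 + 2×1 + 2×2 + 2×4 + 4×4 = 33; y[2] = 1×4 + 2×3 + 2×1 + 2×2 + 4×4 = 32; y[3] = 1×4 + 2×4 + 2×3 + 2×1 + 4×2 = 28; y[4] = 1×2 + 2×4 + 2×4 + 2×3 + 4×1 = 28. Result: [33, 33, 32, 28, 28]

[33, 33, 32, 28, 28]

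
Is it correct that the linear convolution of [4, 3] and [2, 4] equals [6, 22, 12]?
Recompute linear convolution of [4, 3] and [2, 4]: y[0] = 4×2 = 8; y[1] = 4×4 + 3×2 = 22; y[2] = 3×4 = 12 → [8, 22, 12]. Compare to given [6, 22, 12]: they differ at index 0: given 6, correct 8, so answer: No

No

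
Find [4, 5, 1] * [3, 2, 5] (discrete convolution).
y[0] = 4×3 = 12; y[1] = 4×2 + 5×3 = 23; y[2] = 4×5 + 5×2 + 1×3 = 33; y[3] = 5×5 + 1×2 = 27; y[4] = 1×5 = 5

[12, 23, 33, 27, 5]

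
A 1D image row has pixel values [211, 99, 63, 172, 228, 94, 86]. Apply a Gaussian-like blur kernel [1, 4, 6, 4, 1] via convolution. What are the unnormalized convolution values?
Convolve image row [211, 99, 63, 172, 228, 94, 86] with kernel [1, 4, 6, 4, 1]: y[0] = 211×1 = 211; y[1] = 211×4 + 99×1 = 943; y[2] = 211×6 + 99×4 + 63×1 = 1725; y[3] = 211×4 + 99×6 + 63×4 + 172×1 = 1862; y[4] = 211×1 + 99×4 + 63×6 + 172×4 + 228×1 = 1901; y[5] = 99×1 + 63×4 + 172×6 + 228×4 + 94×1 = 2389; y[6] = 63×1 + 172×4 + 228×6 + 94×4 + 86×1 = 2581; y[7] = 172×1 + 228×4 + 94×6 + 86×4 = 1992; y[8] = 228×1 + 94×4 + 86×6 = 1120; y[9] = 94×1 + 86×4 = 438; y[10] = 86×1 = 86 → [211, 943, 1725, 1862, 1901, 2389, 2581, 1992, 1120, 438, 86]. Normalization factor = sum(kernel) = 16.

[211, 943, 1725, 1862, 1901, 2389, 2581, 1992, 1120, 438, 86]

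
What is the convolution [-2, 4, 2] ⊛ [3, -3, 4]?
y[0] = -2×3 = -6; y[1] = -2×-3 + 4×3 = 18; y[2] = -2×4 + 4×-3 + 2×3 = -14; y[3] = 4×4 + 2×-3 = 10; y[4] = 2×4 = 8

[-6, 18, -14, 10, 8]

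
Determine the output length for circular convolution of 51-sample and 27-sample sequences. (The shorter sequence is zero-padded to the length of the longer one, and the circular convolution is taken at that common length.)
Circular convolution (zero-padding the shorter input) has length max(m, n) = max(51, 27) = 51

51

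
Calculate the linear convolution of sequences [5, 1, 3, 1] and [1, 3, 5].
y[0] = 5×1 = 5; y[1] = 5×3 + 1×1 = 16; y[2] = 5×5 + 1×3 + 3×1 = 31; y[3] = 1×5 + 3×3 + 1×1 = 15; y[4] = 3×5 + 1×3 = 18; y[5] = 1×5 = 5

[5, 16, 31, 15, 18, 5]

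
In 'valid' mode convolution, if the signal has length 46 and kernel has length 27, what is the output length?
'Valid' mode counts only positions where the kernel fully overlaps the signal: m - n + 1 = 46 - 27 + 1 = 20

20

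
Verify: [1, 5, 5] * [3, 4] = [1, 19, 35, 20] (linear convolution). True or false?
Recompute linear convolution of [1, 5, 5] and [3, 4]: y[0] = 1×3 = 3; y[1] = 1×4 + 5×3 = 19; y[2] = 5×4 + 5×3 = 35; y[3] = 5×4 = 20 → [3, 19, 35, 20]. Compare to given [1, 19, 35, 20]: they differ at index 0: given 1, correct 3, so answer: No

No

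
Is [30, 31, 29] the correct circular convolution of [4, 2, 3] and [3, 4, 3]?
Recompute circular convolution of [4, 2, 3] and [3, 4, 3]: y[0] = 4×3 + 2×3 + 3×4 = 30; y[1] = 4×4 + 2×3 + 3×3 = 31; y[2] = 4×3 + 2×4 + 3×3 = 29 → [30, 31, 29]. Given [30, 31, 29] matches, so answer: Yes

Yes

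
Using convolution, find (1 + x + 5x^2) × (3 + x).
Ascending coefficients: a = [1, 1, 5], b = [3, 1]. c[0] = 1×3 = 3; c[1] = 1×1 + 1×3 = 4; c[2] = 1×1 + 5×3 = 16; c[3] = 5×1 = 5. Result coefficients: [3, 4, 16, 5] → 3 + 4x + 16x^2 + 5x^3

3 + 4x + 16x^2 + 5x^3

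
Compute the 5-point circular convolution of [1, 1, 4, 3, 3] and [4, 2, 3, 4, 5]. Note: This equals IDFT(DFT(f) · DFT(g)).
Either evaluate y[k] = Σ_j f[j]·g[(k-j) mod 5] directly, or use IDFT(DFT(f) · DFT(g)). y[0] = 1×4 + 1×5 + 4×4 + 3×3 + 3×2 = 40; y[1] = 1×2 + 1×4 + 4×5 + 3×4 + 3×3 = 47; y[2] = 1×3 + 1×2 + 4×4 + 3×5 + 3×4 = 48; y[3] = 1×4 + 1×3 + 4×2 + 3×4 + 3×5 = 42; y[4] = 1×5 + 1×4 + 4×3 + 3×2 + 3×4 = 39. Result: [40, 47, 48, 42, 39]

[40, 47, 48, 42, 39]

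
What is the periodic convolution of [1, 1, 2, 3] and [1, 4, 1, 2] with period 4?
Use y[k] = Σ_j s[j]·t[(k-j) mod 4]. y[0] = 1×1 + 1×2 + 2×1 + 3×4 = 17; y[1] = 1×4 + 1×1 + 2×2 + 3×1 = 12; y[2] = 1×1 + 1×4 + 2×1 + 3×2 = 13; y[3] = 1×2 + 1×1 + 2×4 + 3×1 = 14. Result: [17, 12, 13, 14]

[17, 12, 13, 14]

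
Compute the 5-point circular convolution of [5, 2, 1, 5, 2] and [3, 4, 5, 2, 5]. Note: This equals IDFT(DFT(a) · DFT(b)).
Either evaluate y[k] = Σ_j a[j]·b[(k-j) mod 5] directly, or use IDFT(DFT(a) · DFT(b)). y[0] = 5×3 + 2×5 + 1×2 + 5×5 + 2×4 = 60; y[1] = 5×4 + 2×3 + 1×5 + 5×2 + 2×5 = 51; y[2] = 5×5 + 2×4 + 1×3 + 5×5 + 2×2 = 65; y[3] = 5×2 + 2×5 + 1×4 + 5×3 + 2×5 = 49; y[4] = 5×5 + 2×2 + 1×5 + 5×4 + 2×3 = 60. Result: [60, 51, 65, 49, 60]

[60, 51, 65, 49, 60]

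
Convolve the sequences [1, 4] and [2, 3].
y[0] = 1×2 = 2; y[1] = 1×3 + 4×2 = 11; y[2] = 4×3 = 12

[2, 11, 12]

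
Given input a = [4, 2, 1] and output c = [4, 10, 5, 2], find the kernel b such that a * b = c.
Output length 4 = len(a) + len(b) - 1 ⇒ len(b) = 2. Solve b forward using b[k] = (c[k] - Σ_{i≥1} a[i]·b[k-i]) / a[0]: b[0] = c[0] / a[0] = 4 / 4 = 1; b[1] = (c[1] - 2×1) / a[0] = (10 - 2×1) / 4 = 2. So b = [1, 2]. Forward-check [4, 2, 1] * [1, 2]: c[0] = 4×1 = 4; c[1] = 4×2 + 2×1 = 10; c[2] = 2×2 + 1×1 = 5; c[3] = 1×2 = 2 → [4, 10, 5, 2] ✓

[1, 2]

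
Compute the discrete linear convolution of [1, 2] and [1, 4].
y[0] = 1×1 = 1; y[1] = 1×4 + 2×1 = 6; y[2] = 2×4 = 8

[1, 6, 8]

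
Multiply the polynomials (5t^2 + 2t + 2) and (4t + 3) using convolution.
Ascending coefficients: a = [2, 2, 5], b = [3, 4]. c[0] = 2×3 = 6; c[1] = 2×4 + 2×3 = 14; c[2] = 2×4 + 5×3 = 23; c[3] = 5×4 = 20. Result coefficients: [6, 14, 23, 20] → 20t^3 + 23t^2 + 14t + 6

20t^3 + 23t^2 + 14t + 6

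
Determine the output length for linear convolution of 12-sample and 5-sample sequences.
Linear/full convolution length: m + n - 1 = 12 + 5 - 1 = 16

16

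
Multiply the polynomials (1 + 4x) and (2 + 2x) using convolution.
Ascending coefficients: a = [1, 4], b = [2, 2]. c[0] = 1×2 = 2; c[1] = 1×2 + 4×2 = 10; c[2] = 4×2 = 8. Result coefficients: [2, 10, 8] → 2 + 10x + 8x^2

2 + 10x + 8x^2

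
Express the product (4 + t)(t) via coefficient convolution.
Ascending coefficients: a = [4, 1], b = [0, 1]. c[0] = 4×0 = 0; c[1] = 4×1 + 1×0 = 4; c[2] = 1×1 = 1. Result coefficients: [0, 4, 1] → 4t + t^2

4t + t^2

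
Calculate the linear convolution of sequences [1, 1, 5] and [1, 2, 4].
y[0] = 1×1 = 1; y[1] = 1×2 + 1×1 = 3; y[2] = 1×4 + 1×2 + 5×1 = 11; y[3] = 1×4 + 5×2 = 14; y[4] = 5×4 = 20

[1, 3, 11, 14, 20]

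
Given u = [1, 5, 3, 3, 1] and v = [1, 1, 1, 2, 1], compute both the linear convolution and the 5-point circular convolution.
Linear: y_lin[0] = 1×1 = 1; y_lin[1] = 1×1 + 5×1 = 6; y_lin[2] = 1×1 + 5×1 + 3×1 = 9; y_lin[3] = 1×2 + 5×1 + 3×1 + 3×1 = 13; y_lin[4] = 1×1 + 5×2 + 3×1 + 3×1 + 1×1 = 18; y_lin[5] = 5×1 + 3×2 + 3×1 + 1×1 = 15; y_lin[6] = 3×1 + 3×2 + 1×1 = 10; y_lin[7] = 3×1 + 1×2 = 5; y_lin[8] = 1×1 = 1 → [1, 6, 9, 13, 18, 15, 10, 5, 1]. Circular (length 5): y[0] = 1×1 + 5×1 + 3×2 + 3×1 + 1×1 = 16; y[1] = 1×1 + 5×1 + 3×1 + 3×2 + 1×1 = 16; y[2] = 1×1 + 5×1 + 3×1 + 3×1 + 1×2 = 14; y[3] = 1×2 + 5×1 + 3×1 + 3×1 + 1×1 = 14; y[4] = 1×1 + 5×2 + 3×1 + 3×1 + 1×1 = 18 → [16, 16, 14, 14, 18]

Linear: [1, 6, 9, 13, 18, 15, 10, 5, 1], Circular: [16, 16, 14, 14, 18]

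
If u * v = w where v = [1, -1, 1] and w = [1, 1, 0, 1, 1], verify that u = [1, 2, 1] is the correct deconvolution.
Forward-compute [1, 2, 1] * [1, -1, 1]: w[0] = 1×1 = 1; w[1] = 1×-1 + 2×1 = 1; w[2] = 1×1 + 2×-1 + 1×1 = 0; w[3] = 2×1 + 1×-1 = 1; w[4] = 1×1 = 1 → [1, 1, 0, 1, 1]. Matches given w = [1, 1, 0, 1, 1], so verified.

Verified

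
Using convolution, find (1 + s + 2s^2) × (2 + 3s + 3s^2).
Ascending coefficients: a = [1, 1, 2], b = [2, 3, 3]. c[0] = 1×2 = 2; c[1] = 1×3 + 1×2 = 5; c[2] = 1×3 + 1×3 + 2×2 = 10; c[3] = 1×3 + 2×3 = 9; c[4] = 2×3 = 6. Result coefficients: [2, 5, 10, 9, 6] → 2 + 5s + 10s^2 + 9s^3 + 6s^4

2 + 5s + 10s^2 + 9s^3 + 6s^4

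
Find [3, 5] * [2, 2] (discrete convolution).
y[0] = 3×2 = 6; y[1] = 3×2 + 5×2 = 16; y[2] = 5×2 = 10

[6, 16, 10]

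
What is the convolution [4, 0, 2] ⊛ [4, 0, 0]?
y[0] = 4×4 = 16; y[1] = 4×0 + 0×4 = 0; y[2] = 4×0 + 0×0 + 2×4 = 8; y[3] = 0×0 + 2×0 = 0; y[4] = 2×0 = 0

[16, 0, 8, 0, 0]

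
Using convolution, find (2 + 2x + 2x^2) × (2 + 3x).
Ascending coefficients: a = [2, 2, 2], b = [2, 3]. c[0] = 2×2 = 4; c[1] = 2×3 + 2×2 = 10; c[2] = 2×3 + 2×2 = 10; c[3] = 2×3 = 6. Result coefficients: [4, 10, 10, 6] → 4 + 10x + 10x^2 + 6x^3

4 + 10x + 10x^2 + 6x^3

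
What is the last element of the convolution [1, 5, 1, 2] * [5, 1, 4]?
Use y[k] = Σ_i a[i]·b[k-i] at k=5. y[5] = 2×4 = 8

8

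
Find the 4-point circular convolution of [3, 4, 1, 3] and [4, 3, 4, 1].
Use y[k] = Σ_j u[j]·v[(k-j) mod 4]. y[0] = 3×4 + 4×1 + 1×4 + 3×3 = 29; y[1] = 3×3 + 4×4 + 1×1 + 3×4 = 38; y[2] = 3×4 + 4×3 + 1×4 + 3×1 = 31; y[3] = 3×1 + 4×4 + 1×3 + 3×4 = 34. Result: [29, 38, 31, 34]

[29, 38, 31, 34]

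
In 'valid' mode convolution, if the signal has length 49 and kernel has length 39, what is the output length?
'Valid' mode counts only positions where the kernel fully overlaps the signal: m - n + 1 = 49 - 39 + 1 = 11

11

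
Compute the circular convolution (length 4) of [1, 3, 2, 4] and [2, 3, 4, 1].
Use y[k] = Σ_j x[j]·h[(k-j) mod 4]. y[0] = 1×2 + 3×1 + 2×4 + 4×3 = 25; y[1] = 1×3 + 3×2 + 2×1 + 4×4 = 27; y[2] = 1×4 + 3×3 + 2×2 + 4×1 = 21; y[3] = 1×1 + 3×4 + 2×3 + 4×2 = 27. Result: [25, 27, 21, 27]

[25, 27, 21, 27]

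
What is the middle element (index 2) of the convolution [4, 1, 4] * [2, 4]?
Use y[k] = Σ_i a[i]·b[k-i] at k=2. y[2] = 1×4 + 4×2 = 12

12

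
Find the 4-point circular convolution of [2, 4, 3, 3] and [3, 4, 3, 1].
Use y[k] = Σ_j a[j]·b[(k-j) mod 4]. y[0] = 2×3 + 4×1 + 3×3 + 3×4 = 31; y[1] = 2×4 + 4×3 + 3×1 + 3×3 = 32; y[2] = 2×3 + 4×4 + 3×3 + 3×1 = 34; y[3] = 2×1 + 4×3 + 3×4 + 3×3 = 35. Result: [31, 32, 34, 35]

[31, 32, 34, 35]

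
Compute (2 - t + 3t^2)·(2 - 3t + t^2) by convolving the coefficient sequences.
Ascending coefficients: a = [2, -1, 3], b = [2, -3, 1]. c[0] = 2×2 = 4; c[1] = 2×-3 + -1×2 = -8; c[2] = 2×1 + -1×-3 + 3×2 = 11; c[3] = -1×1 + 3×-3 = -10; c[4] = 3×1 = 3. Result coefficients: [4, -8, 11, -10, 3] → 4 - 8t + 11t^2 - 10t^3 + 3t^4

4 - 8t + 11t^2 - 10t^3 + 3t^4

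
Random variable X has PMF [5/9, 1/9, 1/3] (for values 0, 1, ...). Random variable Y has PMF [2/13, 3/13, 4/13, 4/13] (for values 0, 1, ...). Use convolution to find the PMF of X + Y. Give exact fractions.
P(X+Y=k) = Σ_i P(X=i)·P(Y=k-i) — a convolution of [5/9, 1/9, 1/3] and [2/13, 3/13, 4/13, 4/13]. P(X+Y=0) = (5/9)×(2/13) = 10/117; P(X+Y=1) = (5/9)×(3/13) + (1/9)×(2/13) = 5/39 + 2/117 = 17/117; P(X+Y=2) = (5/9)×(4/13) + (1/9)×(3/13) + (1/3)×(2/13) = 20/117 + 1/39 + 2/39 = 29/117; P(X+Y=3) = (5/9)×(4/13) + (1/9)×(4/13) + (1/3)×(3/13) = 20/117 + 4/117 + 1/13 = 11/39; P(X+Y=4) = (1/9)×(4/13) + (1/3)×(4/13) = 4/117 + 4/39 = 16/117; P(X+Y=5) = (1/3)×(4/13) = 4/39. PMF: [10/117, 17/117, 29/117, 11/39, 16/117, 4/39] (sums to 1 ✓)

[10/117, 17/117, 29/117, 11/39, 16/117, 4/39]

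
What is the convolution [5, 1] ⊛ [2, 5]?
y[0] = 5×2 = 10; y[1] = 5×5 + 1×2 = 27; y[2] = 1×5 = 5

[10, 27, 5]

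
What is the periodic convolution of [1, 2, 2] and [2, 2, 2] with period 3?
Use y[k] = Σ_j x[j]·h[(k-j) mod 3]. y[0] = 1×2 + 2×2 + 2×2 = 10; y[1] = 1×2 + 2×2 + 2×2 = 10; y[2] = 1×2 + 2×2 + 2×2 = 10. Result: [10, 10, 10]

[10, 10, 10]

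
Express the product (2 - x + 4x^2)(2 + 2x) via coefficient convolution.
Ascending coefficients: a = [2, -1, 4], b = [2, 2]. c[0] = 2×2 = 4; c[1] = 2×2 + -1×2 = 2; c[2] = -1×2 + 4×2 = 6; c[3] = 4×2 = 8. Result coefficients: [4, 2, 6, 8] → 4 + 2x + 6x^2 + 8x^3

4 + 2x + 6x^2 + 8x^3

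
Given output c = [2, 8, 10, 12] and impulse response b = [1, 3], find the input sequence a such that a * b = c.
Deconvolve c=[2, 8, 10, 12] by b=[1, 3]. Since b[0]=1, solve forward: a[0] = c[0] / 1 = 2; a[1] = (c[1] - 2×3) / 1 = 2; a[2] = (c[2] - 2×3) / 1 = 4. So a = [2, 2, 4]. Check by forward convolution: c[0] = 2×1 = 2; c[1] = 2×3 + 2×1 = 8; c[2] = 2×3 + 4×1 = 10; c[3] = 4×3 = 12

[2, 2, 4]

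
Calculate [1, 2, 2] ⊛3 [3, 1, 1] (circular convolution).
Use y[k] = Σ_j x[j]·h[(k-j) mod 3]. y[0] = 1×3 + 2×1 + 2×1 = 7; y[1] = 1×1 + 2×3 + 2×1 = 9; y[2] = 1×1 + 2×1 + 2×3 = 9. Result: [7, 9, 9]

[7, 9, 9]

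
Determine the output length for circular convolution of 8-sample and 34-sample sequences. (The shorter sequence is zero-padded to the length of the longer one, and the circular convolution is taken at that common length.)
Circular convolution (zero-padding the shorter input) has length max(m, n) = max(8, 34) = 34

34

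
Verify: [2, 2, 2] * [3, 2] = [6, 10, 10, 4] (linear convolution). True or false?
Recompute linear convolution of [2, 2, 2] and [3, 2]: y[0] = 2×3 = 6; y[1] = 2×2 + 2×3 = 10; y[2] = 2×2 + 2×3 = 10; y[3] = 2×2 = 4 → [6, 10, 10, 4]. Given [6, 10, 10, 4] matches, so answer: Yes

Yes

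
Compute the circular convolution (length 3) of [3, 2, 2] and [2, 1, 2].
Use y[k] = Σ_j f[j]·g[(k-j) mod 3]. y[0] = 3×2 + 2×2 + 2×1 = 12; y[1] = 3×1 + 2×2 + 2×2 = 11; y[2] = 3×2 + 2×1 + 2×2 = 12. Result: [12, 11, 12]

[12, 11, 12]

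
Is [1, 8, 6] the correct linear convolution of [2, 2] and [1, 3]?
Recompute linear convolution of [2, 2] and [1, 3]: y[0] = 2×1 = 2; y[1] = 2×3 + 2×1 = 8; y[2] = 2×3 = 6 → [2, 8, 6]. Compare to given [1, 8, 6]: they differ at index 0: given 1, correct 2, so answer: No

No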